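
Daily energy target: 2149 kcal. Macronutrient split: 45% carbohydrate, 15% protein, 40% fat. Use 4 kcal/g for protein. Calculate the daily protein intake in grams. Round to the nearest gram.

Protein energy = 15% × 2149 = 322.35 kcal.
At 4 kcal/g: 322.35 ÷ 4 = 80.5875 g.

81 g/day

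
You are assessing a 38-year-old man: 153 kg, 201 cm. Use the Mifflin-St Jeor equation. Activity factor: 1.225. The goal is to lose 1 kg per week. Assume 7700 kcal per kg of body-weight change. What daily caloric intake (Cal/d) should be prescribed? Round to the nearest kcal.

2087 Cal/d

Mifflin-St Jeor (male): BMR = 10(153) + 6.25(201) − 5(38) + 5 = 1530 + 1256.25 − 190 + 5 = 2601.25 kcal/day.
TEE = 2601.25 × 1.225 = 3186.5313 kcal/day.
Required daily deficit = 1 × 7700 ÷ 7 = 1100 kcal/day.
Target intake = 3186.5313 − 1100 = 2086.5313 kcal/day.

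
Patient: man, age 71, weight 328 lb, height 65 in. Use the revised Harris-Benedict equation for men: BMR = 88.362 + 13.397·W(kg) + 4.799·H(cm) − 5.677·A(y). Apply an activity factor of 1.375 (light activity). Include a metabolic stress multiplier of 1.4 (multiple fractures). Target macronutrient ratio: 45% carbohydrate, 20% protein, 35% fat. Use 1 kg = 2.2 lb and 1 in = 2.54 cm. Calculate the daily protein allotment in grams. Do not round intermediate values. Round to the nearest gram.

Convert to metric: weight = 328 ÷ 2.2 = 149.0909 kg; height = 65 × 2.54 = 165.1 cm.
Harris-Benedict: BMR = 88.362 + 13.397(149.0909) + 4.799(165.1) − 5.677(71) = 2474.9808 kcal/day.
TEE = 2474.9808 × 1.375 = 3403.0986 kcal/day.
With stress factor 1.4: 3403.0986 × 1.4 = 4764.3381 kcal/day.
Protein energy = 20% × 4764.3381 = 952.8676 kcal.
Protein = 952.8676 ÷ 4 kcal/g = 238.2169 g.

238 g/day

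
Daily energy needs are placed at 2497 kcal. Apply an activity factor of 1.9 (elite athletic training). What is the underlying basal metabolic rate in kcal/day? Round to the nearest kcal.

1314 kcal/day

BMR = TEE ÷ activity factor = 2497 ÷ 1.9 = 1314.2105 kcal/day.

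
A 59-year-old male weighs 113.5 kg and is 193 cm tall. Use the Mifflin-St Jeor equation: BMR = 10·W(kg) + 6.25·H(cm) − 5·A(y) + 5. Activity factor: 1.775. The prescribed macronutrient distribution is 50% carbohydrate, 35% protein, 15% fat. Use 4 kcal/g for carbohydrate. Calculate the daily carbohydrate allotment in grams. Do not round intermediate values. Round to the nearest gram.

455 g/day

Mifflin-St Jeor (male): BMR = 10(113.5) + 6.25(193) − 5(59) + 5 = 1135 + 1206.25 − 295 + 5 = 2051.25 kcal/day.
TEE = 2051.25 × 1.775 = 3640.9688 kcal/day.
Carbohydrate energy = 50% × 3640.9688 = 1820.4844 kcal.
Carbohydrate = 1820.4844 ÷ 4 kcal/g = 455.1211 g.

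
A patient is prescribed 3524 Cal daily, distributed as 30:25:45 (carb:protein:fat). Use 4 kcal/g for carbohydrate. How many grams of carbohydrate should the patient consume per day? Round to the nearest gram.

Carbohydrate energy = 30% × 3524 = 1057.2 kcal.
At 4 kcal/g: 1057.2 ÷ 4 = 264.3 g.

264 g/day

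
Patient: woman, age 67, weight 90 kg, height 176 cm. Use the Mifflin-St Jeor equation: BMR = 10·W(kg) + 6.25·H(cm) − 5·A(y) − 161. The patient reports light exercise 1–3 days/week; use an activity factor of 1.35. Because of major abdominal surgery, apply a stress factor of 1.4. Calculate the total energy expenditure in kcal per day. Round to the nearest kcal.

2843 kcal per day

Mifflin-St Jeor (female): BMR = 10(90) + 6.25(176) − 5(67) − 161 = 900 + 1100 − 335 − 161 = 1504 kcal/day.
TEE = BMR × activity factor = 1504 × 1.35 = 2030.4 kcal/day.
Apply stress factor: 2030.4 × 1.4 = 2842.56 kcal/day.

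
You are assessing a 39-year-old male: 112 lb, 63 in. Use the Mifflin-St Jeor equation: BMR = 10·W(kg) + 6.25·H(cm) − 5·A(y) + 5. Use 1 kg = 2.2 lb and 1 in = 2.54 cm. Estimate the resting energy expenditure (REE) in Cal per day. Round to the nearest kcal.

1319 Cal per day

Convert to metric: weight = 112 ÷ 2.2 = 50.9091 kg; height = 63 × 2.54 = 160.02 cm.
Mifflin-St Jeor (male): BMR = 10(50.9091) + 6.25(160.02) − 5(39) + 5 = 509.0909 + 1000.125 − 195 + 5 = 1319.2159 kcal/day.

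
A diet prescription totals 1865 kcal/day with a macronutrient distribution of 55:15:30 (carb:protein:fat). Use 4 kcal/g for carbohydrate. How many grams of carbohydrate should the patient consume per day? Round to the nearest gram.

Carbohydrate energy = 55% × 1865 = 1025.75 kcal.
At 4 kcal/g: 1025.75 ÷ 4 = 256.4375 g.

256 g/day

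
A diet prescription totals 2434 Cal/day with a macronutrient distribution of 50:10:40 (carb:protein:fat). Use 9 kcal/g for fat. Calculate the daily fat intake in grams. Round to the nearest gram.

Fat energy = 40% × 2434 = 973.6 kcal.
At 9 kcal/g: 973.6 ÷ 9 = 108.1778 g.

108 g/day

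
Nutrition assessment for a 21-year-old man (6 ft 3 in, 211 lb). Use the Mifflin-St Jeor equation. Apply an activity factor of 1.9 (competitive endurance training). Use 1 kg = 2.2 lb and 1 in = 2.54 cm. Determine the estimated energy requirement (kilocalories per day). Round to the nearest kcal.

3894 kilocalories per day

Convert to metric: weight = 211 ÷ 2.2 = 95.9091 kg; height = (6×12 + 3) × 2.54 = 75 × 2.54 = 190.5 cm.
Mifflin-St Jeor (male): BMR = 10(95.9091) + 6.25(190.5) − 5(21) + 5 = 959.0909 + 1190.625 − 105 + 5 = 2049.7159 kcal/day.
TEE = BMR × activity factor = 2049.7159 × 1.9 = 3894.4602 kcal/day.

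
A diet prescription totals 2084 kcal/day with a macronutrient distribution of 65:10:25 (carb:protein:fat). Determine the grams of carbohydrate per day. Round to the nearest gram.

Carbohydrate energy = 65% × 2084 = 1354.6 kcal.
At 4 kcal/g: 1354.6 ÷ 4 = 338.65 g.

339 g/day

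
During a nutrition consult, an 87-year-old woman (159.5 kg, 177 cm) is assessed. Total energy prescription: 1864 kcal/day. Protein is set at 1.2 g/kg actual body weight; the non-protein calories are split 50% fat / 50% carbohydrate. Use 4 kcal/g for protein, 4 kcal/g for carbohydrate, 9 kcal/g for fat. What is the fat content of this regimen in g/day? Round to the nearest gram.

61 g/day

Protein = 1.2 × 159.5 = 191.4 g → 191.4 × 4 = 765.6 kcal.
Non-protein calories = 1864 − 765.6 = 1098.4 kcal.
Fat: 50% × 1098.4 = 549.2 kcal; carbohydrate: 549.2 kcal.
Fat: 549.2 kcal ÷ 9 kcal/g = 61.0222 g.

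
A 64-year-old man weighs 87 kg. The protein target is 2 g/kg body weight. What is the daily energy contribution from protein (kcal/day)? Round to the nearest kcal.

696 kcal/day

Protein = 2 g/kg × 87 kg = 174 g/day.
Protein energy = 174 g × 4 kcal/g = 696 kcal/day.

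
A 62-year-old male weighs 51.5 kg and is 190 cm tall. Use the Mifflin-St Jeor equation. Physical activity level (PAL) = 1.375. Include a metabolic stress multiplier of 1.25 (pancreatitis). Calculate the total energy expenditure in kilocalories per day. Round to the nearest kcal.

2402 kilocalories per day

Mifflin-St Jeor (male): BMR = 10(51.5) + 6.25(190) − 5(62) + 5 = 515 + 1187.5 − 310 + 5 = 1397.5 kcal/day.
TEE = BMR × activity factor = 1397.5 × 1.375 = 1921.5625 kcal/day.
Apply stress factor: 1921.5625 × 1.25 = 2401.9531 kcal/day.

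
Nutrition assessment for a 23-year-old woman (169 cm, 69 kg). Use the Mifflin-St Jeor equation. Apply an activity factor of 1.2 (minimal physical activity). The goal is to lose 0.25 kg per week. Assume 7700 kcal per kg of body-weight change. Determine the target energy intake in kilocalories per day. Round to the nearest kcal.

Mifflin-St Jeor (female): BMR = 10(69) + 6.25(169) − 5(23) − 161 = 690 + 1056.25 − 115 − 161 = 1470.25 kcal/day.
TEE = 1470.25 × 1.2 = 1764.3 kcal/day.
Required daily deficit = 0.25 × 7700 ÷ 7 = 275 kcal/day.
Target intake = 1764.3 − 275 = 1489.3 kcal/day.

1489 kilocalories per day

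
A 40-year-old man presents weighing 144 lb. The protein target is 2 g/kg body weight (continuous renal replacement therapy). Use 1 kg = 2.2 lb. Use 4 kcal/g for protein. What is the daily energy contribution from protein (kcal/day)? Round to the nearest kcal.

Weight in kg = 144 ÷ 2.2 = 65.4545 kg.
Protein = 2 g/kg × 65.4545 kg = 130.9091 g/day.
Protein energy = 130.9091 g × 4 kcal/g = 523.6364 kcal/day.

524 kcal/day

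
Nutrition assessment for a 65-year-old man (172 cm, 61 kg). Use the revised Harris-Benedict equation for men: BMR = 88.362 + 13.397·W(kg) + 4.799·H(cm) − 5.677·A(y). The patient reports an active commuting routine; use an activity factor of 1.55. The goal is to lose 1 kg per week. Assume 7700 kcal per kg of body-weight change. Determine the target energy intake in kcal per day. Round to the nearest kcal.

1011 kcal per day

Harris-Benedict: BMR = 88.362 + 13.397(61) + 4.799(172) − 5.677(65) = 1362.002 kcal/day.
TEE = 1362.002 × 1.55 = 2111.1031 kcal/day.
Required daily deficit = 1 × 7700 ÷ 7 = 1100 kcal/day.
Target intake = 2111.1031 − 1100 = 1011.1031 kcal/day.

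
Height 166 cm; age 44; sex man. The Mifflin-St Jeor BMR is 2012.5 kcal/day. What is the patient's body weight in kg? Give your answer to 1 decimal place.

2012.5 = 10·W + 6.25(166) − 5(44) + 5
10·W = 2012.5 − 822.5 = 1190, so W = 119 kg.

119.0 kg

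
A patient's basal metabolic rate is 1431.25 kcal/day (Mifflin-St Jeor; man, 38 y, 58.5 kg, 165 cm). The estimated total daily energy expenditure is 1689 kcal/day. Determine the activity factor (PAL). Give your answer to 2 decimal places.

1.18

Activity factor = TEE ÷ BMR = 1689 ÷ 1431.25 = 1.18.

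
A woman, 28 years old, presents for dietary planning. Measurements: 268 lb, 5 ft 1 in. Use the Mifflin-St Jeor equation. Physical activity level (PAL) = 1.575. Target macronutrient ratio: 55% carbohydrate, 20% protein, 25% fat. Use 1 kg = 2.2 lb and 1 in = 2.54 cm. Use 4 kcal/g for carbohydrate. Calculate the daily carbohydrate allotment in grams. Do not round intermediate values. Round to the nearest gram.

Convert to metric: weight = 268 ÷ 2.2 = 121.8182 kg; height = (5×12 + 1) × 2.54 = 61 × 2.54 = 154.94 cm.
Mifflin-St Jeor (female): BMR = 10(121.8182) + 6.25(154.94) − 5(28) − 161 = 1218.1818 + 968.375 − 140 − 161 = 1885.5568 kcal/day.
TEE = 1885.5568 × 1.575 = 2969.752 kcal/day.
Carbohydrate energy = 55% × 2969.752 = 1633.3636 kcal.
Carbohydrate = 1633.3636 ÷ 4 kcal/g = 408.3409 g.

408 g/day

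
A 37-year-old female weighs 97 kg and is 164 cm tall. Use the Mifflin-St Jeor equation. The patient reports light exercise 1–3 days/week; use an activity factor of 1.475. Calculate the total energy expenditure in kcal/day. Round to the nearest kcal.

2432 kcal/day

Mifflin-St Jeor (female): BMR = 10(97) + 6.25(164) − 5(37) − 161 = 970 + 1025 − 185 − 161 = 1649 kcal/day.
TEE = BMR × activity factor = 1649 × 1.475 = 2432.275 kcal/day.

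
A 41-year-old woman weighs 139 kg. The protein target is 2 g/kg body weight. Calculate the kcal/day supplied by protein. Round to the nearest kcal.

Protein = 2 g/kg × 139 kg = 278 g/day.
Protein energy = 278 g × 4 kcal/g = 1112 kcal/day.

1112 kcal/day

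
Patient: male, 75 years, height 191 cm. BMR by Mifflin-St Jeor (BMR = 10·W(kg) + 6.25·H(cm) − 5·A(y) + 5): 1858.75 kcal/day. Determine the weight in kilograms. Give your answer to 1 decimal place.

1858.75 = 10·W + 6.25(191) − 5(75) + 5
10·W = 1858.75 − 823.75 = 1035, so W = 103.5 kg.

103.5 kg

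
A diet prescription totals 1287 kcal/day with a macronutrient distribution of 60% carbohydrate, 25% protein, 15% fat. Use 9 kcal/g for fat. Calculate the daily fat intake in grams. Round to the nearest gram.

21 g/day

Fat energy = 15% × 1287 = 193.05 kcal.
At 9 kcal/g: 193.05 ÷ 9 = 21.45 g.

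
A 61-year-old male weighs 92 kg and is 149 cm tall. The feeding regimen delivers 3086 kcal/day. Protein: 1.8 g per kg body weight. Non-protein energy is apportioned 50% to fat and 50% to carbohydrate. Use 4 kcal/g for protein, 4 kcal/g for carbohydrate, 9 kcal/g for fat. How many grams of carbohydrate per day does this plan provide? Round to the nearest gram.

303 g/day

Protein = 1.8 × 92 = 165.6 g → 165.6 × 4 = 662.4 kcal.
Non-protein calories = 3086 − 662.4 = 2423.6 kcal.
Fat: 50% × 2423.6 = 1211.8 kcal; carbohydrate: 1211.8 kcal.
Carbohydrate: 1211.8 kcal ÷ 4 kcal/g = 302.95 g.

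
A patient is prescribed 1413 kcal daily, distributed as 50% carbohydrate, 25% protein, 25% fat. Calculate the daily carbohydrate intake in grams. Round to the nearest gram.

177 g/day

Carbohydrate energy = 50% × 1413 = 706.5 kcal.
At 4 kcal/g: 706.5 ÷ 4 = 176.625 g.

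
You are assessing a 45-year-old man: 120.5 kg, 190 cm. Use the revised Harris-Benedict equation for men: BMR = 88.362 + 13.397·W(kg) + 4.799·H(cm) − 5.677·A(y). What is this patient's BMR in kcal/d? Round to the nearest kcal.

Harris-Benedict: BMR = 88.362 + 13.397(120.5) + 4.799(190) − 5.677(45) = 2359.0455 kcal/day.

2359 kcal/d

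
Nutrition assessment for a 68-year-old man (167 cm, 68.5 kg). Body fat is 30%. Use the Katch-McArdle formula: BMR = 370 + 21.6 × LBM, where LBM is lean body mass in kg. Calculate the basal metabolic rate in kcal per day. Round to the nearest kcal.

1406 kcal per day

LBM = 68.5 × (1 − 0.3) = 47.95 kg. Katch-McArdle: BMR = 370 + 21.6 × 47.95 = 1405.72 kcal/day.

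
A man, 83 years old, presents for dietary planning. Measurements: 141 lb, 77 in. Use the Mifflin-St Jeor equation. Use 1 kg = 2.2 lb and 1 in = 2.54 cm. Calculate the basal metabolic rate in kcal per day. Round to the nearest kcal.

Convert to metric: weight = 141 ÷ 2.2 = 64.0909 kg; height = 77 × 2.54 = 195.58 cm.
Mifflin-St Jeor (male): BMR = 10(64.0909) + 6.25(195.58) − 5(83) + 5 = 640.9091 + 1222.375 − 415 + 5 = 1453.2841 kcal/day.

1453 kcal per day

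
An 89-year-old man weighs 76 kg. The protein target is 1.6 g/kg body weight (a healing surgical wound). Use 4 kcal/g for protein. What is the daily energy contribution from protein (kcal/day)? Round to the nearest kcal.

486 kcal/day

Protein = 1.6 g/kg × 76 kg = 121.6 g/day.
Protein energy = 121.6 g × 4 kcal/g = 486.4 kcal/day.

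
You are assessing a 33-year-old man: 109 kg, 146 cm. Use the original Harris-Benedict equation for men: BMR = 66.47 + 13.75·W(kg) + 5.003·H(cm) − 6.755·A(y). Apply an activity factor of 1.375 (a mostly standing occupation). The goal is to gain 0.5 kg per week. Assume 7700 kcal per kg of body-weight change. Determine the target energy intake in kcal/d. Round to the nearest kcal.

Harris-Benedict: BMR = 66.47 + 13.75(109) + 5.003(146) − 6.755(33) = 2072.743 kcal/day.
TEE = 2072.743 × 1.375 = 2850.0216 kcal/day.
Required daily surplus = 0.5 × 7700 ÷ 7 = 550 kcal/day.
Target intake = 2850.0216 + 550 = 3400.0216 kcal/day.

3400 kcal/d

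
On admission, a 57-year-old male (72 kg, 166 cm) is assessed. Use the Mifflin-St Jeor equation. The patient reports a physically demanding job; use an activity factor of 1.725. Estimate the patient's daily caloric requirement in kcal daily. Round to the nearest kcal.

2549 kcal daily

Mifflin-St Jeor (male): BMR = 10(72) + 6.25(166) − 5(57) + 5 = 720 + 1037.5 − 285 + 5 = 1477.5 kcal/day.
TEE = BMR × activity factor = 1477.5 × 1.725 = 2548.6875 kcal/day.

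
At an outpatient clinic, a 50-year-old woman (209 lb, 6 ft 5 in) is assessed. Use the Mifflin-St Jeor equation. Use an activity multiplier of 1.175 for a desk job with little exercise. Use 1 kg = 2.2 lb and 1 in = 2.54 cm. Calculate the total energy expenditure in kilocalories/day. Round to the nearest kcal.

Convert to metric: weight = 209 ÷ 2.2 = 95 kg; height = (6×12 + 5) × 2.54 = 77 × 2.54 = 195.58 cm.
Mifflin-St Jeor (female): BMR = 10(95) + 6.25(195.58) − 5(50) − 161 = 950 + 1222.375 − 250 − 161 = 1761.375 kcal/day.
TEE = BMR × activity factor = 1761.375 × 1.175 = 2069.6156 kcal/day.

2070 kilocalories/day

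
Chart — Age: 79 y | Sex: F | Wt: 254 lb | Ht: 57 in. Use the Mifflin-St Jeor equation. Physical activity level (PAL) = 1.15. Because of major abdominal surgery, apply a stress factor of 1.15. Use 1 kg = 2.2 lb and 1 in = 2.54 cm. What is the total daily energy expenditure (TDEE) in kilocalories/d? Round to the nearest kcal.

Convert to metric: weight = 254 ÷ 2.2 = 115.4545 kg; height = 57 × 2.54 = 144.78 cm.
Mifflin-St Jeor (female): BMR = 10(115.4545) + 6.25(144.78) − 5(79) − 161 = 1154.5455 + 904.875 − 395 − 161 = 1503.4205 kcal/day.
TEE = BMR × activity factor = 1503.4205 × 1.15 = 1728.9335 kcal/day.
Apply stress factor: 1728.9335 × 1.15 = 1988.2736 kcal/day.

1988 kilocalories/d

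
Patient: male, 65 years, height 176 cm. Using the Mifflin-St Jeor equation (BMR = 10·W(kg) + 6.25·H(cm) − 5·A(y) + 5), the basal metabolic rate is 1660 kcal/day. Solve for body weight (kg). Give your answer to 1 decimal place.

1660 = 10·W + 6.25(176) − 5(65) + 5
10·W = 1660 − 780 = 880, so W = 88 kg.

88.0 kg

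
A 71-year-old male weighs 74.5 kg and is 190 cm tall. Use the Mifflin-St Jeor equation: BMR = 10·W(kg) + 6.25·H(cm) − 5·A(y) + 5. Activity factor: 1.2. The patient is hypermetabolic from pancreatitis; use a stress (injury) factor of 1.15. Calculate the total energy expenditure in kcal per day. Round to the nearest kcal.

2184 kcal per day

Mifflin-St Jeor (male): BMR = 10(74.5) + 6.25(190) − 5(71) + 5 = 745 + 1187.5 − 355 + 5 = 1582.5 kcal/day.
TEE = BMR × activity factor = 1582.5 × 1.2 = 1899 kcal/day.
Apply stress factor: 1899 × 1.15 = 2183.85 kcal/day.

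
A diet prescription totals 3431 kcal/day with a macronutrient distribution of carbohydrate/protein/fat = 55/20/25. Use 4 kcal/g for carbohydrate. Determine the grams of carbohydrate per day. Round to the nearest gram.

472 g/day

Carbohydrate energy = 55% × 3431 = 1887.05 kcal.
At 4 kcal/g: 1887.05 ÷ 4 = 471.7625 g.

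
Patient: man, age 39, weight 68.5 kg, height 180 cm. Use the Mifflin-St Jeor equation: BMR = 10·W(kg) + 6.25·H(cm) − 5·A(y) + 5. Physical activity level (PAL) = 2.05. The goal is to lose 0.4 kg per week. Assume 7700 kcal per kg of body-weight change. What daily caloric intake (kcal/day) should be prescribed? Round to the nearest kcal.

2881 kcal/day

Mifflin-St Jeor (male): BMR = 10(68.5) + 6.25(180) − 5(39) + 5 = 685 + 1125 − 195 + 5 = 1620 kcal/day.
TEE = 1620 × 2.05 = 3321 kcal/day.
Required daily deficit = 0.4 × 7700 ÷ 7 = 440 kcal/day.
Target intake = 3321 − 440 = 2881 kcal/day.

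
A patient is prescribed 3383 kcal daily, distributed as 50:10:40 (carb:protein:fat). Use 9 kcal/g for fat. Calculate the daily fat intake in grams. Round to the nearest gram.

Fat energy = 40% × 3383 = 1353.2 kcal.
At 9 kcal/g: 1353.2 ÷ 9 = 150.3556 g.

150 g/day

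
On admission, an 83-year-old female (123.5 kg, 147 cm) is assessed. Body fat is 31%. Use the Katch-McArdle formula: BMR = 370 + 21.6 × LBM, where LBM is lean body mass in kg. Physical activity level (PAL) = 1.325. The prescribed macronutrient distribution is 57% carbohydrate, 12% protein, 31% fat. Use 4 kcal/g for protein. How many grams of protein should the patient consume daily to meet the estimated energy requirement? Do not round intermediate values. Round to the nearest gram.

88 g/day

LBM = 123.5 × (1 − 0.31) = 85.215 kg. Katch-McArdle: BMR = 370 + 21.6 × 85.215 = 2210.644 kcal/day.
TEE = 2210.644 × 1.325 = 2929.1033 kcal/day.
Protein energy = 12% × 2929.1033 = 351.4924 kcal.
Protein = 351.4924 ÷ 4 kcal/g = 87.8731 g.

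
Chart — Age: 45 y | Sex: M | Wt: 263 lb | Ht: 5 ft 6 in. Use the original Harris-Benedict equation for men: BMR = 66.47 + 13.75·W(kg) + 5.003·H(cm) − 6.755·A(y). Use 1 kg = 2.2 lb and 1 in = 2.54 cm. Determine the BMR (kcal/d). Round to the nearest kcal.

Convert to metric: weight = 263 ÷ 2.2 = 119.5455 kg; height = (5×12 + 6) × 2.54 = 66 × 2.54 = 167.64 cm.
Harris-Benedict: BMR = 66.47 + 13.75(119.5455) + 5.003(167.64) − 6.755(45) = 2244.9479 kcal/day.

2245 kcal/d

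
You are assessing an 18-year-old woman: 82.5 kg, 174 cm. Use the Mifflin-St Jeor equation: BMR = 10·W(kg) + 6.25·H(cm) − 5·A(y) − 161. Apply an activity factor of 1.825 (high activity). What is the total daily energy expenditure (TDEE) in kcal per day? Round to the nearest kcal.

Mifflin-St Jeor (female): BMR = 10(82.5) + 6.25(174) − 5(18) − 161 = 825 + 1087.5 − 90 − 161 = 1661.5 kcal/day.
TEE = BMR × activity factor = 1661.5 × 1.825 = 3032.2375 kcal/day.

3032 kcal per day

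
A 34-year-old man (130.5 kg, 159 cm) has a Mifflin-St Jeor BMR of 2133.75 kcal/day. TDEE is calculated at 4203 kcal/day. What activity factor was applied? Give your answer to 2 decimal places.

1.97

Activity factor = TEE ÷ BMR = 4203 ÷ 2133.75 = 1.97.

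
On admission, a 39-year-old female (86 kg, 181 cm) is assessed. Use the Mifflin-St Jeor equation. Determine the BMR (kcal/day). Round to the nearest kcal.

1635 kcal/day

Mifflin-St Jeor (female): BMR = 10(86) + 6.25(181) − 5(39) − 161 = 860 + 1131.25 − 195 − 161 = 1635.25 kcal/day.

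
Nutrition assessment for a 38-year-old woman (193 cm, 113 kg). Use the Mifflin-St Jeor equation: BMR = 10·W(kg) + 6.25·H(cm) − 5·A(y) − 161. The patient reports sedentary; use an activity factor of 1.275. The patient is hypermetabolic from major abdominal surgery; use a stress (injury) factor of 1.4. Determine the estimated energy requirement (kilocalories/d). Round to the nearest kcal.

3544 kilocalories/d

Mifflin-St Jeor (female): BMR = 10(113) + 6.25(193) − 5(38) − 161 = 1130 + 1206.25 − 190 − 161 = 1985.25 kcal/day.
TEE = BMR × activity factor = 1985.25 × 1.275 = 2531.1938 kcal/day.
Apply stress factor: 2531.1938 × 1.4 = 3543.6713 kcal/day.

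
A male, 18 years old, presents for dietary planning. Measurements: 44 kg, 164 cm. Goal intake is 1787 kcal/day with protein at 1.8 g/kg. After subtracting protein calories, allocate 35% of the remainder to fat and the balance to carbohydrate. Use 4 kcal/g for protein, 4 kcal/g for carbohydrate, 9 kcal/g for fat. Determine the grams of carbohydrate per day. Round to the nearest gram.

239 g/day

Protein = 1.8 × 44 = 79.2 g → 79.2 × 4 = 316.8 kcal.
Non-protein calories = 1787 − 316.8 = 1470.2 kcal.
Fat: 35% × 1470.2 = 514.57 kcal; carbohydrate: 955.63 kcal.
Carbohydrate: 955.63 kcal ÷ 4 kcal/g = 238.9075 g.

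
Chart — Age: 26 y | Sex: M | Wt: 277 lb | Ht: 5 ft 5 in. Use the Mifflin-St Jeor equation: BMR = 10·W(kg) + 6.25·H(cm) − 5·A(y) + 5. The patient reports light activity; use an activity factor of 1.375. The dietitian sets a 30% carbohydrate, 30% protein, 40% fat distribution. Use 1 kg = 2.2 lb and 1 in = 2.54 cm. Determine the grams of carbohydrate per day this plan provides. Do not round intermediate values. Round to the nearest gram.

Convert to metric: weight = 277 ÷ 2.2 = 125.9091 kg; height = (5×12 + 5) × 2.54 = 65 × 2.54 = 165.1 cm.
Mifflin-St Jeor (male): BMR = 10(125.9091) + 6.25(165.1) − 5(26) + 5 = 1259.0909 + 1031.875 − 130 + 5 = 2165.9659 kcal/day.
TEE = 2165.9659 × 1.375 = 2978.2031 kcal/day.
Carbohydrate energy = 30% × 2978.2031 = 893.4609 kcal.
Carbohydrate = 893.4609 ÷ 4 kcal/g = 223.3652 g.

223 g/day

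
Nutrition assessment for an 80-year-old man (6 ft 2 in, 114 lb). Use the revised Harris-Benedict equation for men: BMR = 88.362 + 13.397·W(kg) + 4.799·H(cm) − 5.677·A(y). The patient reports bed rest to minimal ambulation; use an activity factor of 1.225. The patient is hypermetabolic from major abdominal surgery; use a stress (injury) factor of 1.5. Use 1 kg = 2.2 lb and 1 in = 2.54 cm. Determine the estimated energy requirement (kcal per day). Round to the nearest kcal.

2261 kcal per day

Convert to metric: weight = 114 ÷ 2.2 = 51.8182 kg; height = (6×12 + 2) × 2.54 = 74 × 2.54 = 187.96 cm.
Harris-Benedict: BMR = 88.362 + 13.397(51.8182) + 4.799(187.96) − 5.677(80) = 1230.4302 kcal/day.
TEE = BMR × activity factor = 1230.4302 × 1.225 = 1507.277 kcal/day.
Apply stress factor: 1507.277 × 1.5 = 2260.9155 kcal/day.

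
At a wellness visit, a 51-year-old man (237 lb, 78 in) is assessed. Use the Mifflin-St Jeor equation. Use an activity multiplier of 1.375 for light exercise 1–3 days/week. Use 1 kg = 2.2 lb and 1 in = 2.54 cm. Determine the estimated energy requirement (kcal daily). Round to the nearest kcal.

2840 kcal daily

Convert to metric: weight = 237 ÷ 2.2 = 107.7273 kg; height = 78 × 2.54 = 198.12 cm.
Mifflin-St Jeor (male): BMR = 10(107.7273) + 6.25(198.12) − 5(51) + 5 = 1077.2727 + 1238.25 − 255 + 5 = 2065.5227 kcal/day.
TEE = BMR × activity factor = 2065.5227 × 1.375 = 2840.0938 kcal/day.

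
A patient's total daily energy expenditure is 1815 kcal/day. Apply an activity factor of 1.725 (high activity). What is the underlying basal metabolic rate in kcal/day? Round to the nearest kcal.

BMR = TEE ÷ activity factor = 1815 ÷ 1.725 = 1052.1739 kcal/day.

1052 kcal/day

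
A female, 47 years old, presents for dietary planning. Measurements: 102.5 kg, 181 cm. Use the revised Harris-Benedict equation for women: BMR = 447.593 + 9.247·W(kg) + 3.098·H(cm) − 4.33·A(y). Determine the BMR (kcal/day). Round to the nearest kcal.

1753 kcal/day

Harris-Benedict: BMR = 447.593 + 9.247(102.5) + 3.098(181) − 4.33(47) = 1752.6385 kcal/day.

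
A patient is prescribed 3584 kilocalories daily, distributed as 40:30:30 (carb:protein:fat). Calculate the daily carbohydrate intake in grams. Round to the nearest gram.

358 g/day

Carbohydrate energy = 40% × 3584 = 1433.6 kcal.
At 4 kcal/g: 1433.6 ÷ 4 = 358.4 g.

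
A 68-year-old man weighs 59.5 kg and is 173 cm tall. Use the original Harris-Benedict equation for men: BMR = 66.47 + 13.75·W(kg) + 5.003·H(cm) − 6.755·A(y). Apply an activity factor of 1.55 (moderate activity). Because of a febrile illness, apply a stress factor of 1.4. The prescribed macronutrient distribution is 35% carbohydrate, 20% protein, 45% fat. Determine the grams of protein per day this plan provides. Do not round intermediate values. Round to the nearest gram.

140 g/day

Harris-Benedict: BMR = 66.47 + 13.75(59.5) + 5.003(173) − 6.755(68) = 1290.774 kcal/day.
TEE = 1290.774 × 1.55 = 2000.6997 kcal/day.
With stress factor 1.4: 2000.6997 × 1.4 = 2800.9796 kcal/day.
Protein energy = 20% × 2800.9796 = 560.1959 kcal.
Protein = 560.1959 ÷ 4 kcal/g = 140.049 g.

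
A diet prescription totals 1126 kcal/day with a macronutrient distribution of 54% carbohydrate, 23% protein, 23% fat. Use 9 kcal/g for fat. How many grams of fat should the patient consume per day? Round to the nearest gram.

Fat energy = 23% × 1126 = 258.98 kcal.
At 9 kcal/g: 258.98 ÷ 9 = 28.7756 g.

29 g/day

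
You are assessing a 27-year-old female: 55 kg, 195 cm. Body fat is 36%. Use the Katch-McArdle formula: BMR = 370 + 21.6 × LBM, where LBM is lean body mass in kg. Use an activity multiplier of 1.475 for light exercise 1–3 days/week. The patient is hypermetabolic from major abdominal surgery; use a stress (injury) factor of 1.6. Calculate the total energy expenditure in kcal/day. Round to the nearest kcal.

2668 kcal/day

LBM = 55 × (1 − 0.36) = 35.2 kg. Katch-McArdle: BMR = 370 + 21.6 × 35.2 = 1130.32 kcal/day.
TEE = BMR × activity factor = 1130.32 × 1.475 = 1667.222 kcal/day.
Apply stress factor: 1667.222 × 1.6 = 2667.5552 kcal/day.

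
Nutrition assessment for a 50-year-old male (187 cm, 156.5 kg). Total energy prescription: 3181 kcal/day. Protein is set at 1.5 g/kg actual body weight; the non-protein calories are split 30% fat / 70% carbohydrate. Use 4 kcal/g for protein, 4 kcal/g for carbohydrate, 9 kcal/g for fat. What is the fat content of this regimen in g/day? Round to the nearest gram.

Protein = 1.5 × 156.5 = 234.75 g → 234.75 × 4 = 939 kcal.
Non-protein calories = 3181 − 939 = 2242 kcal.
Fat: 30% × 2242 = 672.6 kcal; carbohydrate: 1569.4 kcal.
Fat: 672.6 kcal ÷ 9 kcal/g = 74.7333 g.

75 g/day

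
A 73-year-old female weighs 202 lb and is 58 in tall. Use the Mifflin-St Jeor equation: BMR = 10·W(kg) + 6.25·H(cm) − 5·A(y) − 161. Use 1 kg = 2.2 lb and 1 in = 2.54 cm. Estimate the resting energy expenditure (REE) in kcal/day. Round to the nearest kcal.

1313 kcal/day

Convert to metric: weight = 202 ÷ 2.2 = 91.8182 kg; height = 58 × 2.54 = 147.32 cm.
Mifflin-St Jeor (female): BMR = 10(91.8182) + 6.25(147.32) − 5(73) − 161 = 918.1818 + 920.75 − 365 − 161 = 1312.9318 kcal/day.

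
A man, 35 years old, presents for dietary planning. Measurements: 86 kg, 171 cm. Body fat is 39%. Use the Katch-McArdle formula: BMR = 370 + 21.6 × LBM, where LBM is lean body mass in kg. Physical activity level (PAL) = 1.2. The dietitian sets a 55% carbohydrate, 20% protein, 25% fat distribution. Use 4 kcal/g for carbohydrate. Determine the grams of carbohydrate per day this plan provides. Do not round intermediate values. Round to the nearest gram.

LBM = 86 × (1 − 0.39) = 52.46 kg. Katch-McArdle: BMR = 370 + 21.6 × 52.46 = 1503.136 kcal/day.
TEE = 1503.136 × 1.2 = 1803.7632 kcal/day.
Carbohydrate energy = 55% × 1803.7632 = 992.0698 kcal.
Carbohydrate = 992.0698 ÷ 4 kcal/g = 248.0174 g.

248 g/day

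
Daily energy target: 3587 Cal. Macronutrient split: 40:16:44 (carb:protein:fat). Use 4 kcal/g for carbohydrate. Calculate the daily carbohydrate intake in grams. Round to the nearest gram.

Carbohydrate energy = 40% × 3587 = 1434.8 kcal.
At 4 kcal/g: 1434.8 ÷ 4 = 358.7 g.

359 g/day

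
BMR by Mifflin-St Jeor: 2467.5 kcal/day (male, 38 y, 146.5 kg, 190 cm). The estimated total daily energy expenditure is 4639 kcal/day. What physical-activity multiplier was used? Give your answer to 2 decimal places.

Activity factor = TEE ÷ BMR = 4639 ÷ 2467.5 = 1.88.

1.88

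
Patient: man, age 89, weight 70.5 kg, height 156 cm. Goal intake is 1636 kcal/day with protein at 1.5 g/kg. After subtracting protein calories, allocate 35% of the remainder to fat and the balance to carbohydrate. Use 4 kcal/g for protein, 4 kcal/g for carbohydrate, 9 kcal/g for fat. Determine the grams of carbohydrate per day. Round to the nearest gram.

Protein = 1.5 × 70.5 = 105.75 g → 105.75 × 4 = 423 kcal.
Non-protein calories = 1636 − 423 = 1213 kcal.
Fat: 35% × 1213 = 424.55 kcal; carbohydrate: 788.45 kcal.
Carbohydrate: 788.45 kcal ÷ 4 kcal/g = 197.1125 g.

197 g/day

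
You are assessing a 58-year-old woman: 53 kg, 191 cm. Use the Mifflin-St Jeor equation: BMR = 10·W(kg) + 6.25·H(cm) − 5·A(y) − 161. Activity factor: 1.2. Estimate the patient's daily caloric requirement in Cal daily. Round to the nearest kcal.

Mifflin-St Jeor (female): BMR = 10(53) + 6.25(191) − 5(58) − 161 = 530 + 1193.75 − 290 − 161 = 1272.75 kcal/day.
TEE = BMR × activity factor = 1272.75 × 1.2 = 1527.3 kcal/day.

1527 Cal daily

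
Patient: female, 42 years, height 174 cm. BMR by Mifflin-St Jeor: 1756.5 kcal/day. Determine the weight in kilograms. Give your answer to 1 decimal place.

1756.5 = 10·W + 6.25(174) − 5(42) − 161
10·W = 1756.5 − 716.5 = 1040, so W = 104 kg.

104.0 kg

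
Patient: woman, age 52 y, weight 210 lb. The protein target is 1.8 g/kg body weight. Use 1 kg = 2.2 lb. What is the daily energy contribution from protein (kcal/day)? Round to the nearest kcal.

Weight in kg = 210 ÷ 2.2 = 95.4545 kg.
Protein = 1.8 g/kg × 95.4545 kg = 171.8182 g/day.
Protein energy = 171.8182 g × 4 kcal/g = 687.2727 kcal/day.

687 kcal/day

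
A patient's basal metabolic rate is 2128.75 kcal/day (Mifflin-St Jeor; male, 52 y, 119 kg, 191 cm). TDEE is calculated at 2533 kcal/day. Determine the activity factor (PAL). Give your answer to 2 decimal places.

1.19

Activity factor = TEE ÷ BMR = 2533 ÷ 2128.75 = 1.19.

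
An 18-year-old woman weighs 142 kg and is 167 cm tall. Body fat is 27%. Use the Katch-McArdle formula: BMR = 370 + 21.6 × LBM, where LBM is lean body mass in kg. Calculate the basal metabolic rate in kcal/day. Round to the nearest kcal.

LBM = 142 × (1 − 0.27) = 103.66 kg. Katch-McArdle: BMR = 370 + 21.6 × 103.66 = 2609.056 kcal/day.

2609 kcal/day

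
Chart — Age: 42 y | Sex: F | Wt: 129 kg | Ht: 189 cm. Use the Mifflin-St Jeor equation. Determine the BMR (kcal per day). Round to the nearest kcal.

Mifflin-St Jeor (female): BMR = 10(129) + 6.25(189) − 5(42) − 161 = 1290 + 1181.25 − 210 − 161 = 2100.25 kcal/day.

2100 kcal per day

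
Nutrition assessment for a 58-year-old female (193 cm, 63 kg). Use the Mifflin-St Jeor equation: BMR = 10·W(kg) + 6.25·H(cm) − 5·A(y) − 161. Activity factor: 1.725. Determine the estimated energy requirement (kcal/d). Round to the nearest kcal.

Mifflin-St Jeor (female): BMR = 10(63) + 6.25(193) − 5(58) − 161 = 630 + 1206.25 − 290 − 161 = 1385.25 kcal/day.
TEE = BMR × activity factor = 1385.25 × 1.725 = 2389.5563 kcal/day.

2390 kcal/d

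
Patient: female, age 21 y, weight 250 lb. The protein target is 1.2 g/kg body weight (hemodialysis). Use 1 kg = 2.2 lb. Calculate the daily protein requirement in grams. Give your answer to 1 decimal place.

Weight in kg = 250 ÷ 2.2 = 113.6364 kg.
Protein = 1.2 g/kg × 113.6364 kg = 136.3636 g/day.

136.4 g/day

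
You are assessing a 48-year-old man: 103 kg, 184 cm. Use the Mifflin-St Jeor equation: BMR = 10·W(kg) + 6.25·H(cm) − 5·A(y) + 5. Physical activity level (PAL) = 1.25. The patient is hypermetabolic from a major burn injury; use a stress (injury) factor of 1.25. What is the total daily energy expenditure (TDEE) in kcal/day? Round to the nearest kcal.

Mifflin-St Jeor (male): BMR = 10(103) + 6.25(184) − 5(48) + 5 = 1030 + 1150 − 240 + 5 = 1945 kcal/day.
TEE = BMR × activity factor = 1945 × 1.25 = 2431.25 kcal/day.
Apply stress factor: 2431.25 × 1.25 = 3039.0625 kcal/day.

3039 kcal/day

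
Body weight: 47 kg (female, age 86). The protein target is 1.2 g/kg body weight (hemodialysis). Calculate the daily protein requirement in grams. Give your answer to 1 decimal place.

56.4 g/day

Protein = 1.2 g/kg × 47 kg = 56.4 g/day.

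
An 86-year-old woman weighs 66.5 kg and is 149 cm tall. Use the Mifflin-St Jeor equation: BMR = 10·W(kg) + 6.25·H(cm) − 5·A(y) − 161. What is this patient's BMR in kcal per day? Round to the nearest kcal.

1005 kcal per day

Mifflin-St Jeor (female): BMR = 10(66.5) + 6.25(149) − 5(86) − 161 = 665 + 931.25 − 430 − 161 = 1005.25 kcal/day.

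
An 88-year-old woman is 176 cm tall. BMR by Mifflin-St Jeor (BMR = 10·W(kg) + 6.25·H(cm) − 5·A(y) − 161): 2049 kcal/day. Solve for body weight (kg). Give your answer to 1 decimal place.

155.0 kg

2049 = 10·W + 6.25(176) − 5(88) − 161
10·W = 2049 − 499 = 1550, so W = 155 kg.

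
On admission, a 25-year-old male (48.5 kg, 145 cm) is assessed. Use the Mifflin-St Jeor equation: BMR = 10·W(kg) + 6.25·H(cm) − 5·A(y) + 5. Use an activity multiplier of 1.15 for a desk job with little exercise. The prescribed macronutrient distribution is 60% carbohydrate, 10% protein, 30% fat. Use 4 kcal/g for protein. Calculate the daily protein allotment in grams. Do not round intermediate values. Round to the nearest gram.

Mifflin-St Jeor (male): BMR = 10(48.5) + 6.25(145) − 5(25) + 5 = 485 + 906.25 − 125 + 5 = 1271.25 kcal/day.
TEE = 1271.25 × 1.15 = 1461.9375 kcal/day.
Protein energy = 10% × 1461.9375 = 146.1938 kcal.
Protein = 146.1938 ÷ 4 kcal/g = 36.5484 g.

37 g/day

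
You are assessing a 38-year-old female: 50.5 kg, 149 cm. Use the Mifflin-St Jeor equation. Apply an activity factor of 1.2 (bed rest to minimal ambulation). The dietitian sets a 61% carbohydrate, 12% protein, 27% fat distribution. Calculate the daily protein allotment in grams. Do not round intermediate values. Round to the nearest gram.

Mifflin-St Jeor (female): BMR = 10(50.5) + 6.25(149) − 5(38) − 161 = 505 + 931.25 − 190 − 161 = 1085.25 kcal/day.
TEE = 1085.25 × 1.2 = 1302.3 kcal/day.
Protein energy = 12% × 1302.3 = 156.276 kcal.
Protein = 156.276 ÷ 4 kcal/g = 39.069 g.

39 g/day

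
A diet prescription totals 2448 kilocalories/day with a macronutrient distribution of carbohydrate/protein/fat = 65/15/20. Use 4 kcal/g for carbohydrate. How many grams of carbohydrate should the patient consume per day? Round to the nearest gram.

Carbohydrate energy = 65% × 2448 = 1591.2 kcal.
At 4 kcal/g: 1591.2 ÷ 4 = 397.8 g.

398 g/day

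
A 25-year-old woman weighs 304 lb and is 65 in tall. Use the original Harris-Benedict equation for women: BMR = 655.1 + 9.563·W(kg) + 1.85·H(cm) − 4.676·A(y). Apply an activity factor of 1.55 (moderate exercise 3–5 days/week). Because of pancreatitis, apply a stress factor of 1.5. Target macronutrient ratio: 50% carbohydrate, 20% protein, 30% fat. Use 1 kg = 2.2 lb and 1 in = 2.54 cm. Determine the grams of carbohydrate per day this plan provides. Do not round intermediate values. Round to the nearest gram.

Convert to metric: weight = 304 ÷ 2.2 = 138.1818 kg; height = 65 × 2.54 = 165.1 cm.
Harris-Benedict: BMR = 655.1 + 9.563(138.1818) + 1.85(165.1) − 4.676(25) = 2165.0677 kcal/day.
TEE = 2165.0677 × 1.55 = 3355.855 kcal/day.
With stress factor 1.5: 3355.855 × 1.5 = 5033.7825 kcal/day.
Carbohydrate energy = 50% × 5033.7825 = 2516.8912 kcal.
Carbohydrate = 2516.8912 ÷ 4 kcal/g = 629.2228 g.

629 g/day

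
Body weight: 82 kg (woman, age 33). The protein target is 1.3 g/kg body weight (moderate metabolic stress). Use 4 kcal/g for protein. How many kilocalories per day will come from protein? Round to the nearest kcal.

426 kcal/day

Protein = 1.3 g/kg × 82 kg = 106.6 g/day.
Protein energy = 106.6 g × 4 kcal/g = 426.4 kcal/day.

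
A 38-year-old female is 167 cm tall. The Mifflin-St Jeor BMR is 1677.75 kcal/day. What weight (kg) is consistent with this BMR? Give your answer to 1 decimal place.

1677.75 = 10·W + 6.25(167) − 5(38) − 161
10·W = 1677.75 − 692.75 = 985, so W = 98.5 kg.

98.5 kg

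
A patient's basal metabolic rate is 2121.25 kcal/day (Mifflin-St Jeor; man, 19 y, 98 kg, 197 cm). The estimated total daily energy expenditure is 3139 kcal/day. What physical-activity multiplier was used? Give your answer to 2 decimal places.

1.48

Activity factor = TEE ÷ BMR = 3139 ÷ 2121.25 = 1.48.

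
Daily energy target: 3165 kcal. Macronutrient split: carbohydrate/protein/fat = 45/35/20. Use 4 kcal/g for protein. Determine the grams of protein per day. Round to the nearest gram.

Protein energy = 35% × 3165 = 1107.75 kcal.
At 4 kcal/g: 1107.75 ÷ 4 = 276.9375 g.

277 g/day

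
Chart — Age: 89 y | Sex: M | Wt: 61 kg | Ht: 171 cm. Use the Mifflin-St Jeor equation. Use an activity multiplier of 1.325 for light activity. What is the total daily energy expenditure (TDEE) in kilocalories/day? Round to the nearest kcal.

1641 kilocalories/day

Mifflin-St Jeor (male): BMR = 10(61) + 6.25(171) − 5(89) + 5 = 610 + 1068.75 − 445 + 5 = 1238.75 kcal/day.
TEE = BMR × activity factor = 1238.75 × 1.325 = 1641.3438 kcal/day.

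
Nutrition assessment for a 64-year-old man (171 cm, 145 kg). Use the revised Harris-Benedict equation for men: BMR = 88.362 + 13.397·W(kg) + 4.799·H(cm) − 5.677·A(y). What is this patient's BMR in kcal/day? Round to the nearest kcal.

2488 kcal/day

Harris-Benedict: BMR = 88.362 + 13.397(145) + 4.799(171) − 5.677(64) = 2488.228 kcal/day.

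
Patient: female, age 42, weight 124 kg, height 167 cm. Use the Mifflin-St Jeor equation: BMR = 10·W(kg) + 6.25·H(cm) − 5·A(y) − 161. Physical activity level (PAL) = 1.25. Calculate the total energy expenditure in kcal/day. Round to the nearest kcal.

Mifflin-St Jeor (female): BMR = 10(124) + 6.25(167) − 5(42) − 161 = 1240 + 1043.75 − 210 − 161 = 1912.75 kcal/day.
TEE = BMR × activity factor = 1912.75 × 1.25 = 2390.9375 kcal/day.

2391 kcal/day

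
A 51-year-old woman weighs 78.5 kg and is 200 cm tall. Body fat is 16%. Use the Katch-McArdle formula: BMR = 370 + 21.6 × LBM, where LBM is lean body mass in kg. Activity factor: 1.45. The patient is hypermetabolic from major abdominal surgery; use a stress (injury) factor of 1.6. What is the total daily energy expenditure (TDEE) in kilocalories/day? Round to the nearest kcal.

4163 kilocalories/day

LBM = 78.5 × (1 − 0.16) = 65.94 kg. Katch-McArdle: BMR = 370 + 21.6 × 65.94 = 1794.304 kcal/day.
TEE = BMR × activity factor = 1794.304 × 1.45 = 2601.7408 kcal/day.
Apply stress factor: 2601.7408 × 1.6 = 4162.7853 kcal/day.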